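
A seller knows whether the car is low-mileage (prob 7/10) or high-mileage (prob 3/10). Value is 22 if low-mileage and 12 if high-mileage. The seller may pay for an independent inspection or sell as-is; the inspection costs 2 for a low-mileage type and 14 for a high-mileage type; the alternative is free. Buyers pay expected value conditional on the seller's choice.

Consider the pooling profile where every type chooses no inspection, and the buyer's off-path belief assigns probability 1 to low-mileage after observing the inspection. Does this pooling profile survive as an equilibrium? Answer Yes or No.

No

On path, the buyer holds the prior and pays 7/10·22 + 3/10·12 = 19. Off path (the inspection), believing low-mileage, it pays 22.
low-mileage: no inspection nets 19; the inspection nets 22 − 2 = 20. low-mileage would deviate.
high-mileage: no inspection nets 19; the inspection nets 22 − 14 = 8. high-mileage stays.
A type deviates, so pooling fails.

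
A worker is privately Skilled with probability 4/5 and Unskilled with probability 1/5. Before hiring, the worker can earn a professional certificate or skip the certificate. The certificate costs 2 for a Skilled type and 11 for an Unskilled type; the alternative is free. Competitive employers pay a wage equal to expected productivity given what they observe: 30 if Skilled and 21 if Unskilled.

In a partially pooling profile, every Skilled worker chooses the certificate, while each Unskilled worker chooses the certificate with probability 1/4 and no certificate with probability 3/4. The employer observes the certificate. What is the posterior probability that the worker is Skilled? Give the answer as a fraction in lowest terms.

P(the certificate) = (4/5)·1 + (1/5)·(1/4) = 17/20.
By Bayes' rule, P(Skilled | the certificate) = (4/5) / (17/20) = 16/17.

16/17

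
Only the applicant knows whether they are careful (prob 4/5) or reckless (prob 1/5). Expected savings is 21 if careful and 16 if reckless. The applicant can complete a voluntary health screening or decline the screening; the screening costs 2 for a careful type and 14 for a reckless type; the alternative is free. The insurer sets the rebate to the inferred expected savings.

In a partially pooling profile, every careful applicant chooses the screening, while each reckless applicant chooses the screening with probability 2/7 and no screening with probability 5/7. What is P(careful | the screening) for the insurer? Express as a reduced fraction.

14/15

P(the screening) = (4/5)·1 + (1/5)·(2/7) = 6/7.
By Bayes' rule, P(careful | the screening) = (4/5) / (6/7) = 14/15.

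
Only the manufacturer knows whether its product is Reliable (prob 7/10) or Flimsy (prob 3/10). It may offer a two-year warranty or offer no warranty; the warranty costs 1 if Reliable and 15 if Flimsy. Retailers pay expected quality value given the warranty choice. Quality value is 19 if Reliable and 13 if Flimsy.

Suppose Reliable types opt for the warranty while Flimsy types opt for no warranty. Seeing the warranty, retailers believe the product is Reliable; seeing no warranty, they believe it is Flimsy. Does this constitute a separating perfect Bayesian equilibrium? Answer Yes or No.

Yes

Under these beliefs, the warranty earns price 19 and no warranty earns price 13.
Reliable: the warranty nets 19 − 1 = 18; no warranty nets 13. Reliable prefers the warranty.
Flimsy: the warranty nets 19 − 15 = 4; no warranty nets 13. Flimsy prefers no warranty.
Neither type deviates, so the separating profile is an equilibrium.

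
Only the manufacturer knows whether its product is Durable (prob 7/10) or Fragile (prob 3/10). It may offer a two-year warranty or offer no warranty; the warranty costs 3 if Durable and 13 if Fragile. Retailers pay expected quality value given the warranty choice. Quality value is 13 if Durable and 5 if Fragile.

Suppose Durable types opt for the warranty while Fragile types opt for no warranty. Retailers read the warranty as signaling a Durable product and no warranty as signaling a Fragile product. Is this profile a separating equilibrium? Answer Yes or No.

Under these beliefs, the warranty earns price 13 and no warranty earns price 5.
Durable: the warranty nets 13 − 3 = 10; no warranty nets 5. Durable prefers the warranty.
Fragile: the warranty nets 13 − 13 = 0; no warranty nets 5. Fragile prefers no warranty.
Neither type deviates, so the separating profile is an equilibrium.

Yes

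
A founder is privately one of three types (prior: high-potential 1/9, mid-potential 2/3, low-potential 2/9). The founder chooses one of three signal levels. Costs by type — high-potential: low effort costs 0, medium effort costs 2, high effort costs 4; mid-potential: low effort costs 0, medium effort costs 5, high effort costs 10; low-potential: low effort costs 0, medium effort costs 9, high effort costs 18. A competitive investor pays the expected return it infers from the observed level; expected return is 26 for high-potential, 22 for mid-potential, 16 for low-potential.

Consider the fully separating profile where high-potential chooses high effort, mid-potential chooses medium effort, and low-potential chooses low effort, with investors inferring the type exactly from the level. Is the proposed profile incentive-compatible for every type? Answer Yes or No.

Yes

Separating valuations: high effort → 26, medium effort → 22, low effort → 16.
high-potential (assigned high effort): low effort: 16 − 0 = 16; medium effort: 22 − 2 = 20; high effort: 26 − 4 = 22. high-potential stays.
mid-potential (assigned medium effort): low effort: 16 − 0 = 16; medium effort: 22 − 5 = 17; high effort: 26 − 10 = 16. mid-potential stays.
low-potential (assigned low effort): low effort: 16 − 0 = 16; medium effort: 22 − 9 = 13; high effort: 26 − 18 = 8. low-potential stays.
Every type prefers its assigned level; separation holds.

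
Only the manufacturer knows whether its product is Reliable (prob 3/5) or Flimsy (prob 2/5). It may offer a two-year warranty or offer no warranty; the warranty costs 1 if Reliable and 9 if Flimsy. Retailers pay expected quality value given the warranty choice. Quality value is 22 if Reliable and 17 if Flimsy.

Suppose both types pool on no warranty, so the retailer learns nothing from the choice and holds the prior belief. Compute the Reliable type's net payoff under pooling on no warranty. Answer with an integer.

Pooled price = 3/5·22 + 2/5·17 = 20.
Reliable pays no cost for no warranty, so net payoff = 20.

20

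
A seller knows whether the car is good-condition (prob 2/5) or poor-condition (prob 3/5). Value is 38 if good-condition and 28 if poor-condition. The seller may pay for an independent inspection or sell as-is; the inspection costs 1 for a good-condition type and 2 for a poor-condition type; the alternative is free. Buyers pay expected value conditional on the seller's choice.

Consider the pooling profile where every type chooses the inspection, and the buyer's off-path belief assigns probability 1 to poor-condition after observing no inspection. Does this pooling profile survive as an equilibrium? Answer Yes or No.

Yes

On path, the buyer holds the prior and pays 2/5·38 + 3/5·28 = 32. Off path (no inspection), believing poor-condition, it pays 28.
good-condition: the inspection nets 32 − 1 = 31; no inspection nets 28. good-condition stays.
poor-condition: the inspection nets 32 − 2 = 30; no inspection nets 28. poor-condition stays.
No type deviates, so pooling is sustained.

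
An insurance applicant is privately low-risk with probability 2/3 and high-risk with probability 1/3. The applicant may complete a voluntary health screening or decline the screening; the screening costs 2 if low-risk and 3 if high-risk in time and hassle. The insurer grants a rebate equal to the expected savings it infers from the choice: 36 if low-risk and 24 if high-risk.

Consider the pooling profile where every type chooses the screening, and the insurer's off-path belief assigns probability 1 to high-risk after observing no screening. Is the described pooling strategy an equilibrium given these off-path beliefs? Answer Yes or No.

Yes

On path, the insurer holds the prior and pays 2/3·36 + 1/3·24 = 32. Off path (no screening), believing high-risk, it pays 24.
low-risk: the screening nets 32 − 2 = 30; no screening nets 24. low-risk stays.
high-risk: the screening nets 32 − 3 = 29; no screening nets 24. high-risk stays.
No type deviates, so pooling is sustained.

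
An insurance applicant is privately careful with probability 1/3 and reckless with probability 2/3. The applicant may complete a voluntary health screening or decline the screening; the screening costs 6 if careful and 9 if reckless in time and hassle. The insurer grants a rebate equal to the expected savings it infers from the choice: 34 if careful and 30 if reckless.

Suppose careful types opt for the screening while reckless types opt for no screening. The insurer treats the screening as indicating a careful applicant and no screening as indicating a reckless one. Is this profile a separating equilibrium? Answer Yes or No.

Under these beliefs, the screening earns rebate 34 and no screening earns rebate 30.
careful: the screening nets 34 − 6 = 28; no screening nets 30. careful would deviate to no screening.
reckless: the screening nets 34 − 9 = 25; no screening nets 30. reckless prefers no screening.
careful has a profitable deviation, so the profile is not an equilibrium.

No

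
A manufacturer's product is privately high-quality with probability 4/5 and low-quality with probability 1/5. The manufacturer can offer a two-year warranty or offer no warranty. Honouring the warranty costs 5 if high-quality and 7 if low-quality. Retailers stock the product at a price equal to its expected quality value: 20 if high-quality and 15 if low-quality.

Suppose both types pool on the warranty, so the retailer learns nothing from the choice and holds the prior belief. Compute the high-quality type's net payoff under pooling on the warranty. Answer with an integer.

14

Pooled price = 4/5·20 + 1/5·15 = 19.
high-quality pays cost 5 for the warranty, so net payoff = 19 − 5 = 14.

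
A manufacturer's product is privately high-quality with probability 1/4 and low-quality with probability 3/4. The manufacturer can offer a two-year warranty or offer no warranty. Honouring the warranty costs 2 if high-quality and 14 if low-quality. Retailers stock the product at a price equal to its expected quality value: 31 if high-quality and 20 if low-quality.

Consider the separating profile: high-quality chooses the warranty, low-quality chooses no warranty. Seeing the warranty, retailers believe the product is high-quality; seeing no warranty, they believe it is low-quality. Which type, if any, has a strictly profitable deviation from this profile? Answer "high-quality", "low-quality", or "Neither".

The warranty pays 31; no warranty pays 20.
high-quality: assigned the warranty, nets 31 − 2 = 29; deviating to no warranty nets 20.
low-quality: assigned no warranty, nets 20; deviating to the warranty nets 31 − 14 = 17.
Both types strictly prefer their assigned action; no profitable deviation.

Neither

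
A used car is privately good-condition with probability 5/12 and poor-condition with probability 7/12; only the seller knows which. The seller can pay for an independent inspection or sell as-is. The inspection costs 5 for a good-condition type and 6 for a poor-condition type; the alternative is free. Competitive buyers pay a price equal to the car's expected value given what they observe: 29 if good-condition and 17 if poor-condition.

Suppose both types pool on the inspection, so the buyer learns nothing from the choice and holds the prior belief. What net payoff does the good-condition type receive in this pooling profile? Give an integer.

17

Pooled price = 5/12·29 + 7/12·17 = 22.
good-condition pays cost 5 for the inspection, so net payoff = 22 − 5 = 17.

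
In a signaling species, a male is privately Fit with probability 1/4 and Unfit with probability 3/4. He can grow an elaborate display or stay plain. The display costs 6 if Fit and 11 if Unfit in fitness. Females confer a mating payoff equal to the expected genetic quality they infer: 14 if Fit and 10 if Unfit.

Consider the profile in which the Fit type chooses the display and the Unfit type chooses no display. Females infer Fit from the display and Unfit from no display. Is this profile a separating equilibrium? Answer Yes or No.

Under these beliefs, the display earns mating payoff 14 and no display earns mating payoff 10.
Fit: the display nets 14 − 6 = 8; no display nets 10. Fit would deviate to no display.
Unfit: the display nets 14 − 11 = 3; no display nets 10. Unfit prefers no display.
Fit has a profitable deviation, so the profile is not an equilibrium.

No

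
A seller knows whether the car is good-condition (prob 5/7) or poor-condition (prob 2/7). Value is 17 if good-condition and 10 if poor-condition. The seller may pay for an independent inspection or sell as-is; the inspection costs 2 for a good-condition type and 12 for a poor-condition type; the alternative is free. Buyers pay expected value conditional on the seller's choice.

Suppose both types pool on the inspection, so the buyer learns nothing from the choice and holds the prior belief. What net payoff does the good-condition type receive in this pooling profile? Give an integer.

13

Pooled price = 5/7·17 + 2/7·10 = 15.
good-condition pays cost 2 for the inspection, so net payoff = 15 − 2 = 13.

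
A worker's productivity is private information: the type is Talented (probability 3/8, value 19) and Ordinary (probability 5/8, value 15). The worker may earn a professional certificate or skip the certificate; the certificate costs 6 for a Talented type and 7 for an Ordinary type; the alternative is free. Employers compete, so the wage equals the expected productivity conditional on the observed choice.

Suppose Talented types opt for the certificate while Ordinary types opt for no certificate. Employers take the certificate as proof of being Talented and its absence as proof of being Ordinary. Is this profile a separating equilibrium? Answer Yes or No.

No

Under these beliefs, the certificate earns wage 19 and no certificate earns wage 15.
Talented: the certificate nets 19 − 6 = 13; no certificate nets 15. Talented would deviate to no certificate.
Ordinary: the certificate nets 19 − 7 = 12; no certificate nets 15. Ordinary prefers no certificate.
Talented has a profitable deviation, so the profile is not an equilibrium.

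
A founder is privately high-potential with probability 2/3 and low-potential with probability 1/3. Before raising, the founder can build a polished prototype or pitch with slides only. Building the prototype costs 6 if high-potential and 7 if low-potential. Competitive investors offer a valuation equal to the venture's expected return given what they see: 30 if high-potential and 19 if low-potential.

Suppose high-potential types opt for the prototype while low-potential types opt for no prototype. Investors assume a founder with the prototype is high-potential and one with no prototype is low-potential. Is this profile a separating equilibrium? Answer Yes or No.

Under these beliefs, the prototype earns valuation 30 and no prototype earns valuation 19.
high-potential: the prototype nets 30 − 6 = 24; no prototype nets 19. high-potential prefers the prototype.
low-potential: the prototype nets 30 − 7 = 23; no prototype nets 19. low-potential would deviate to the prototype.
low-potential has a profitable deviation, so the profile is not an equilibrium.

No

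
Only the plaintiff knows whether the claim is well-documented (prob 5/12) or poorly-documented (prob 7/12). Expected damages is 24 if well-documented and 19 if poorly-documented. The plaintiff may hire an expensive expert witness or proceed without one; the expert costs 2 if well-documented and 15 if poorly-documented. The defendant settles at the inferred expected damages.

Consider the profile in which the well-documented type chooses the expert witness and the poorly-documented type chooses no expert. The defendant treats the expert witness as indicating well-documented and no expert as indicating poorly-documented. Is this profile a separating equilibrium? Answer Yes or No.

Yes

Under these beliefs, the expert witness earns settlement 24 and no expert earns settlement 19.
well-documented: the expert witness nets 24 − 2 = 22; no expert nets 19. well-documented prefers the expert witness.
poorly-documented: the expert witness nets 24 − 15 = 9; no expert nets 19. poorly-documented prefers no expert.
Neither type deviates, so the separating profile is an equilibrium.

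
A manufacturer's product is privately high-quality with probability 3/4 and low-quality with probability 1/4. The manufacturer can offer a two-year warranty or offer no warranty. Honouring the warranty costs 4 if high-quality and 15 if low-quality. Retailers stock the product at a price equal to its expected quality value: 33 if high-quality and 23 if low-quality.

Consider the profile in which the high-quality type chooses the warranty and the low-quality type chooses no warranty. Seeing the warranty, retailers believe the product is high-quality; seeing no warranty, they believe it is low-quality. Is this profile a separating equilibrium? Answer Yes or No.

Under these beliefs, the warranty earns price 33 and no warranty earns price 23.
high-quality: the warranty nets 33 − 4 = 29; no warranty nets 23. high-quality prefers the warranty.
low-quality: the warranty nets 33 − 15 = 18; no warranty nets 23. low-quality prefers no warranty.
Neither type deviates, so the separating profile is an equilibrium.

Yes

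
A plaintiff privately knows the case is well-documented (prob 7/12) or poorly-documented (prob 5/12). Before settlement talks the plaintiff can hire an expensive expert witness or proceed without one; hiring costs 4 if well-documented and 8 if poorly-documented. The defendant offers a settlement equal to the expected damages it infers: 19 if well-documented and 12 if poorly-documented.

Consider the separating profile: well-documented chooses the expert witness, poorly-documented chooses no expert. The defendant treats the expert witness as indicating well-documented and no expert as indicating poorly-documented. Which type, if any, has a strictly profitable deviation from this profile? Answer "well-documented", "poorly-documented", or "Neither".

Neither

The expert witness pays 19; no expert pays 12.
well-documented: assigned the expert witness, nets 19 − 4 = 15; deviating to no expert nets 12.
poorly-documented: assigned no expert, nets 12; deviating to the expert witness nets 19 − 8 = 11.
Both types strictly prefer their assigned action; no profitable deviation.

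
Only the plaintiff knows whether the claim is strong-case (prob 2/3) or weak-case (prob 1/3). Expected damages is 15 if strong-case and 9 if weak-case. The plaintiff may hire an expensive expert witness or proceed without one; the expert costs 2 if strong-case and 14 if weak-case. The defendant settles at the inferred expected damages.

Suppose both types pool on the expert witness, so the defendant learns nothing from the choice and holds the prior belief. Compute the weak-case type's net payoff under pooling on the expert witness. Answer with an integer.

Pooled settlement = 2/3·15 + 1/3·9 = 13.
weak-case pays cost 14 for the expert witness, so net payoff = 13 − 14 = -1.

-1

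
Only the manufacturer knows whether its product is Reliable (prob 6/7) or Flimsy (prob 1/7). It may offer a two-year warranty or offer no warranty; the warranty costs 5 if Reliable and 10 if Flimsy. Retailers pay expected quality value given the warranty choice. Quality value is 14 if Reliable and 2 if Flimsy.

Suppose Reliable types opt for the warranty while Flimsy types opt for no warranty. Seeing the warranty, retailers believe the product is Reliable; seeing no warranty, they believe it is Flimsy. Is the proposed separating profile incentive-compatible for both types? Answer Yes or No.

Under these beliefs, the warranty earns price 14 and no warranty earns price 2.
Reliable: the warranty nets 14 − 5 = 9; no warranty nets 2. Reliable prefers the warranty.
Flimsy: the warranty nets 14 − 10 = 4; no warranty nets 2. Flimsy would deviate to the warranty.
Flimsy has a profitable deviation, so the profile is not an equilibrium.

No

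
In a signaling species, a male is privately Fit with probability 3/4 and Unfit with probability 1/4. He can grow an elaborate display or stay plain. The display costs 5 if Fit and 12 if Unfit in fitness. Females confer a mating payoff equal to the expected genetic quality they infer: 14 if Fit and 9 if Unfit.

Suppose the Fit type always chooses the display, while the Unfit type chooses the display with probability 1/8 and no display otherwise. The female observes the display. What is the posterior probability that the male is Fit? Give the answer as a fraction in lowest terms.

24/25

P(the display) = (3/4)·1 + (1/4)·(1/8) = 25/32.
By Bayes' rule, P(Fit | the display) = (3/4) / (25/32) = 24/25.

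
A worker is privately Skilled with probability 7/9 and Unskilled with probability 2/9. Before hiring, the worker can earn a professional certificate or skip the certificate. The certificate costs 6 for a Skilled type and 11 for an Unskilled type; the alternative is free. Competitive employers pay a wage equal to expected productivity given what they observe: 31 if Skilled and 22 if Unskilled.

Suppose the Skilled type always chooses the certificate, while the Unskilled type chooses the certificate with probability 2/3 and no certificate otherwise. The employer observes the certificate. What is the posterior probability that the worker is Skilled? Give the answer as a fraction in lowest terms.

21/25

P(the certificate) = (7/9)·1 + (2/9)·(2/3) = 25/27.
By Bayes' rule, P(Skilled | the certificate) = (7/9) / (25/27) = 21/25.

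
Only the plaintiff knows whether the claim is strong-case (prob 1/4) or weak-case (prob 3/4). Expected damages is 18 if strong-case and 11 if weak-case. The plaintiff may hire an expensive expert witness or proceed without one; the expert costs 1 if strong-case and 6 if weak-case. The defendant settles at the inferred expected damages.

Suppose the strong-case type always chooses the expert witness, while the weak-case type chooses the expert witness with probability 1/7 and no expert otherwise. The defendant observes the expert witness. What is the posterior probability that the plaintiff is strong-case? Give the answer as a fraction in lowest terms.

7/10

P(the expert witness) = (1/4)·1 + (3/4)·(1/7) = 5/14.
By Bayes' rule, P(strong-case | the expert witness) = (1/4) / (5/14) = 7/10.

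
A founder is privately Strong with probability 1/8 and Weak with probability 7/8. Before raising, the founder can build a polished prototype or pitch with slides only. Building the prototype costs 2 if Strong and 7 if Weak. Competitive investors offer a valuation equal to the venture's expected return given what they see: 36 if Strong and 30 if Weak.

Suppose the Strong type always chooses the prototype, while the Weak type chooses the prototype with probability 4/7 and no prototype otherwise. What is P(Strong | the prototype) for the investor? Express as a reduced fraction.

1/5

P(the prototype) = (1/8)·1 + (7/8)·(4/7) = 5/8.
By Bayes' rule, P(Strong | the prototype) = (1/8) / (5/8) = 1/5.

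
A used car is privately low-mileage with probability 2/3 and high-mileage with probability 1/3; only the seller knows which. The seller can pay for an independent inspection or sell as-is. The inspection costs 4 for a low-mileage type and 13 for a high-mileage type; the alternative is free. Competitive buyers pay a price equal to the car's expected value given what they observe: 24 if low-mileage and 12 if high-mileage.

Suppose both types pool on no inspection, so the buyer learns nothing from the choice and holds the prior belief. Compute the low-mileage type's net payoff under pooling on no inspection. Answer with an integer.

20

Pooled price = 2/3·24 + 1/3·12 = 20.
low-mileage pays no cost for no inspection, so net payoff = 20.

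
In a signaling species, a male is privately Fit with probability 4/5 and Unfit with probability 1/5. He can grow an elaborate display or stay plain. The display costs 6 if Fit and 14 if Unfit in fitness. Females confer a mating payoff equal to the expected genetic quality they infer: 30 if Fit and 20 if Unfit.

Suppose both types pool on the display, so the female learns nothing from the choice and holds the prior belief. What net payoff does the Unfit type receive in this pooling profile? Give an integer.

14

Pooled mating payoff = 4/5·30 + 1/5·20 = 28.
Unfit pays cost 14 for the display, so net payoff = 28 − 14 = 14.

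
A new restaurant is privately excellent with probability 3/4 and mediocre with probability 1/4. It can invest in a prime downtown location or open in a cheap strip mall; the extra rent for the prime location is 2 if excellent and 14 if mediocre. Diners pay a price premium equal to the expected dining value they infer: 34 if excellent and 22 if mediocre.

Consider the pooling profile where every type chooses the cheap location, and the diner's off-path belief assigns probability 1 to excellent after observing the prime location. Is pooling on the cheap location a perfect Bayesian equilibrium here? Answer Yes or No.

No

On path, the diner holds the prior and pays 3/4·34 + 1/4·22 = 31. Off path (the prime location), believing excellent, it pays 34.
excellent: the cheap location nets 31; the prime location nets 34 − 2 = 32. excellent would deviate.
mediocre: the cheap location nets 31; the prime location nets 34 − 14 = 20. mediocre stays.
A type deviates, so pooling fails.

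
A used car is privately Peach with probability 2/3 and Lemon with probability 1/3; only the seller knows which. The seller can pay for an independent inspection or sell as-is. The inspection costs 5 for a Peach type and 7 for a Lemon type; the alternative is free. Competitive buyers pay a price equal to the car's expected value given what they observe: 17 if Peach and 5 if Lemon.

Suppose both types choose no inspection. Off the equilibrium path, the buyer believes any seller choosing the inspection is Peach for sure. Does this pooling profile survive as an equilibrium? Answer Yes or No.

Yes

On path, the buyer holds the prior and pays 2/3·17 + 1/3·5 = 13. Off path (the inspection), believing Peach, it pays 17.
Peach: no inspection nets 13; the inspection nets 17 − 5 = 12. Peach stays.
Lemon: no inspection nets 13; the inspection nets 17 − 7 = 10. Lemon stays.
No type deviates, so pooling is sustained.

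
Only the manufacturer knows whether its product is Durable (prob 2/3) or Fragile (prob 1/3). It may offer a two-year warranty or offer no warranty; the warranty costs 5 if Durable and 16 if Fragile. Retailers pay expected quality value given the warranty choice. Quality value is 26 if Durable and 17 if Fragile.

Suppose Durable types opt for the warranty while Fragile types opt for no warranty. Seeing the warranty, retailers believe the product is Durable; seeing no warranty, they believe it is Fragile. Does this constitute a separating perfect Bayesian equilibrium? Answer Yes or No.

Under these beliefs, the warranty earns price 26 and no warranty earns price 17.
Durable: the warranty nets 26 − 5 = 21; no warranty nets 17. Durable prefers the warranty.
Fragile: the warranty nets 26 − 16 = 10; no warranty nets 17. Fragile prefers no warranty.
Neither type deviates, so the separating profile is an equilibrium.

Yes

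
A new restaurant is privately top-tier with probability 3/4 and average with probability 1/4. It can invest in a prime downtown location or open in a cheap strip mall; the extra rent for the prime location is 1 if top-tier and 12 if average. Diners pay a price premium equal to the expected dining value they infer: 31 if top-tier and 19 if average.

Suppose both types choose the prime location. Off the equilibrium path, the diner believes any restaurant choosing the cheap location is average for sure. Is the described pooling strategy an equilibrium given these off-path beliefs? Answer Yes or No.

No

On path, the diner holds the prior and pays 3/4·31 + 1/4·19 = 28. Off path (the cheap location), believing average, it pays 19.
top-tier: the prime location nets 28 − 1 = 27; the cheap location nets 19. top-tier stays.
average: the prime location nets 28 − 12 = 16; the cheap location nets 19. average would deviate.
A type deviates, so pooling fails.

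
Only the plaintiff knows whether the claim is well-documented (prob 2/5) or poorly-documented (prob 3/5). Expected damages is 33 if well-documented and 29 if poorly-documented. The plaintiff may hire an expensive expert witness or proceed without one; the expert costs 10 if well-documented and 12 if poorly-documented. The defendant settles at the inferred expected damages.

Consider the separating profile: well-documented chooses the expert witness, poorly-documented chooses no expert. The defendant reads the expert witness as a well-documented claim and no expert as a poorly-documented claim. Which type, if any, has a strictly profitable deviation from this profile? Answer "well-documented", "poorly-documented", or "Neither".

The expert witness pays 33; no expert pays 29.
well-documented: assigned the expert witness, nets 33 − 10 = 23; deviating to no expert nets 29.
poorly-documented: assigned no expert, nets 29; deviating to the expert witness nets 33 − 12 = 21.
The well-documented type gains 6 by deviating.

well-documented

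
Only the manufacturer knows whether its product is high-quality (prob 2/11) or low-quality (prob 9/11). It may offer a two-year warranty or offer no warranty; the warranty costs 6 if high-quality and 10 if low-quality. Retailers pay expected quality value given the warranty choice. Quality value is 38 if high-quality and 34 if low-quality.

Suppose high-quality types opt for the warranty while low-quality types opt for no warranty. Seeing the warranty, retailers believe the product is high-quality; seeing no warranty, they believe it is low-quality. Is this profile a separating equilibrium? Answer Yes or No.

No

Under these beliefs, the warranty earns price 38 and no warranty earns price 34.
high-quality: the warranty nets 38 − 6 = 32; no warranty nets 34. high-quality would deviate to no warranty.
low-quality: the warranty nets 38 − 10 = 28; no warranty nets 34. low-quality prefers no warranty.
high-quality has a profitable deviation, so the profile is not an equilibrium.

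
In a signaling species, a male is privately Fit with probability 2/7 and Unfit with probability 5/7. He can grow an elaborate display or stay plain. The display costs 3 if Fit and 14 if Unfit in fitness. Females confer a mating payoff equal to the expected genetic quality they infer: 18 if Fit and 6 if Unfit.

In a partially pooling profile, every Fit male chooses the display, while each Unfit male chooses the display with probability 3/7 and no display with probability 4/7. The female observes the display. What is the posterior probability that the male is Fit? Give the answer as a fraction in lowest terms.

14/29

P(the display) = (2/7)·1 + (5/7)·(3/7) = 29/49.
By Bayes' rule, P(Fit | the display) = (2/7) / (29/49) = 14/29.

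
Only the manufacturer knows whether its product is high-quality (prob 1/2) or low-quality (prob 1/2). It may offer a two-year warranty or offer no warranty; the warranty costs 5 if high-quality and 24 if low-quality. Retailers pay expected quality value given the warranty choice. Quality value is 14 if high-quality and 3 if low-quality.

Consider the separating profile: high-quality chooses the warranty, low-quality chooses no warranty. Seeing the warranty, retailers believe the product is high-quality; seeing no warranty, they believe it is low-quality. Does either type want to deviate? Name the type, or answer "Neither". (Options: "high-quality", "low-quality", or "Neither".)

Neither

The warranty pays 14; no warranty pays 3.
high-quality: assigned the warranty, nets 14 − 5 = 9; deviating to no warranty nets 3.
low-quality: assigned no warranty, nets 3; deviating to the warranty nets 14 − 24 = -10.
Both types strictly prefer their assigned action; no profitable deviation.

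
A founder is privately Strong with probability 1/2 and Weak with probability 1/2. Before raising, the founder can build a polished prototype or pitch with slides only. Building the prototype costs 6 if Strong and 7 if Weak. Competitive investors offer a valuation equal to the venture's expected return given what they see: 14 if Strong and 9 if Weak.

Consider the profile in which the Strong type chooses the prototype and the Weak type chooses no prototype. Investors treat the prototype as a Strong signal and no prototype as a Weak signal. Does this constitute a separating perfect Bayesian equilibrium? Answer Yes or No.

No

Under these beliefs, the prototype earns valuation 14 and no prototype earns valuation 9.
Strong: the prototype nets 14 − 6 = 8; no prototype nets 9. Strong would deviate to no prototype.
Weak: the prototype nets 14 − 7 = 7; no prototype nets 9. Weak prefers no prototype.
Strong has a profitable deviation, so the profile is not an equilibrium.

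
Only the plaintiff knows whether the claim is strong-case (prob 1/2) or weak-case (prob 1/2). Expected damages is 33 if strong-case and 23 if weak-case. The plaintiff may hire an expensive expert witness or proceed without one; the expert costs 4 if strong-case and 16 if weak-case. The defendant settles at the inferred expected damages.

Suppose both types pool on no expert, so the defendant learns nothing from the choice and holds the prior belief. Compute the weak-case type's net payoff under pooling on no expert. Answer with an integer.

28

Pooled settlement = 1/2·33 + 1/2·23 = 28.
weak-case pays no cost for no expert, so net payoff = 28.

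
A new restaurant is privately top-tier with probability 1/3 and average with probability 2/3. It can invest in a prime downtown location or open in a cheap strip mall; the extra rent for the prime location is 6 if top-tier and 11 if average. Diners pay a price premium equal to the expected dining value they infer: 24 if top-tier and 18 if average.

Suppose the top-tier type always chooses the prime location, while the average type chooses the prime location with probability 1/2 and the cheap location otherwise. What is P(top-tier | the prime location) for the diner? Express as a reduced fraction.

1/2

P(the prime location) = (1/3)·1 + (2/3)·(1/2) = 2/3.
By Bayes' rule, P(top-tier | the prime location) = (1/3) / (2/3) = 1/2.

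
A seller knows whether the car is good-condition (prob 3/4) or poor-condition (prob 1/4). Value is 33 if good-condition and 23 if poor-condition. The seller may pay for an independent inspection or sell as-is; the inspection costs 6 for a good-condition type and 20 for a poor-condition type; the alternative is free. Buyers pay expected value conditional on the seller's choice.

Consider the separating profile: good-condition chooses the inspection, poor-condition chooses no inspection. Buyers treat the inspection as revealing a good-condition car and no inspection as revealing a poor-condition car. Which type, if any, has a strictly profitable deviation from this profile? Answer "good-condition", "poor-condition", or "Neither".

The inspection pays 33; no inspection pays 23.
good-condition: assigned the inspection, nets 33 − 6 = 27; deviating to no inspection nets 23.
poor-condition: assigned no inspection, nets 23; deviating to the inspection nets 33 − 20 = 13.
Both types strictly prefer their assigned action; no profitable deviation.

Neither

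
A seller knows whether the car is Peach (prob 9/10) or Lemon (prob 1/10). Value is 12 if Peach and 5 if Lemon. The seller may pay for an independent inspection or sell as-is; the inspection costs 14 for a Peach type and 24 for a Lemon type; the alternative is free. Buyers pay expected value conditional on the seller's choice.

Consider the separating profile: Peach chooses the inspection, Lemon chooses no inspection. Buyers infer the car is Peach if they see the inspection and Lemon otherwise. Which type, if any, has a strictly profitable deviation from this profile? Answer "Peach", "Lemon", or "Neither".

Peach

The inspection pays 12; no inspection pays 5.
Peach: assigned the inspection, nets 12 − 14 = -2; deviating to no inspection nets 5.
Lemon: assigned no inspection, nets 5; deviating to the inspection nets 12 − 24 = -12.
The Peach type gains 7 by deviating.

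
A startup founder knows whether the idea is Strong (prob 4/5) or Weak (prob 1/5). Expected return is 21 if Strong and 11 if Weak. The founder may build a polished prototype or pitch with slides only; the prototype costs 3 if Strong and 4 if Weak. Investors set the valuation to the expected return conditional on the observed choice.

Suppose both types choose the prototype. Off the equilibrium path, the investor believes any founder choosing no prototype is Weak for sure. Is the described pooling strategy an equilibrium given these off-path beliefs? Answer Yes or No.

On path, the investor holds the prior and pays 4/5·21 + 1/5·11 = 19. Off path (no prototype), believing Weak, it pays 11.
Strong: the prototype nets 19 − 3 = 16; no prototype nets 11. Strong stays.
Weak: the prototype nets 19 − 4 = 15; no prototype nets 11. Weak stays.
No type deviates, so pooling is sustained.

Yes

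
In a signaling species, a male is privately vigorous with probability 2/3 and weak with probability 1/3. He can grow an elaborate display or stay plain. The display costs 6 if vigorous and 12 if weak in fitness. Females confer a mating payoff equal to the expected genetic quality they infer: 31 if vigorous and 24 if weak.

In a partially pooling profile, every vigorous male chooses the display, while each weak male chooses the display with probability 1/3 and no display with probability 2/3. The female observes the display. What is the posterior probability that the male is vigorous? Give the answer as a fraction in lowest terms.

P(the display) = (2/3)·1 + (1/3)·(1/3) = 7/9.
By Bayes' rule, P(vigorous | the display) = (2/3) / (7/9) = 6/7.

6/7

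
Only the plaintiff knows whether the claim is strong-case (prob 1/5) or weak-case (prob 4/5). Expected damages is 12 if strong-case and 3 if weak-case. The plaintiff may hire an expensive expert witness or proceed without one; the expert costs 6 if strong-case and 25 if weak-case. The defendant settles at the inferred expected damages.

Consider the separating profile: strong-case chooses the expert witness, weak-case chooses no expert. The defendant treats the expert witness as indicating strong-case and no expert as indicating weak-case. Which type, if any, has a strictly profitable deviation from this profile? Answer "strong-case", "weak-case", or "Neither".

The expert witness pays 12; no expert pays 3.
strong-case: assigned the expert witness, nets 12 − 6 = 6; deviating to no expert nets 3.
weak-case: assigned no expert, nets 3; deviating to the expert witness nets 12 − 25 = -13.
Both types strictly prefer their assigned action; no profitable deviation.

Neither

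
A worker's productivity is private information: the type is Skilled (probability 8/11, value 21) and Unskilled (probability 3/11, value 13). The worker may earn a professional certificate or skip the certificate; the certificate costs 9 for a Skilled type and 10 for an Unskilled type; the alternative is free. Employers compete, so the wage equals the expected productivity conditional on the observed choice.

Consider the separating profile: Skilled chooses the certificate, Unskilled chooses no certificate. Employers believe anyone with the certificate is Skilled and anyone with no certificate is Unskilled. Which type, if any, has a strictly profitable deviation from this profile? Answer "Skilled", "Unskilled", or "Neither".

The certificate pays 21; no certificate pays 13.
Skilled: assigned the certificate, nets 21 − 9 = 12; deviating to no certificate nets 13.
Unskilled: assigned no certificate, nets 13; deviating to the certificate nets 21 − 10 = 11.
The Skilled type gains 1 by deviating.

Skilled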